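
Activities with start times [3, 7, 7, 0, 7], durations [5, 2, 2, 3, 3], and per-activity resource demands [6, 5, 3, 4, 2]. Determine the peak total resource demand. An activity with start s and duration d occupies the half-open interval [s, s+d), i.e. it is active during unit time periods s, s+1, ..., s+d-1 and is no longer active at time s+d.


Each activity i is active on [start_i, start_i + duration_i).
Compute total resource usage per time slot:
  t=0: active resources = [4], total = 4
  t=1: active resources = [4], total = 4
  t=2: active resources = [4], total = 4
  t=3: active resources = [6], total = 6
  t=4: active resources = [6], total = 6
  t=5: active resources = [6], total = 6
  t=6: active resources = [6], total = 6
  t=7: active resources = [6, 5, 3, 2], total = 16
  t=8: active resources = [5, 3, 2], total = 10
  t=9: active resources = [2], total = 2
Peak resource demand = 16

16


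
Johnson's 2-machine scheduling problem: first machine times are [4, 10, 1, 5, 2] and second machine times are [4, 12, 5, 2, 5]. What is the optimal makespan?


Apply Johnson's rule:
  Group 1 (a <= b): [(3, 1, 5), (5, 2, 5), (1, 4, 4), (2, 10, 12)]
  Group 2 (a > b): [(4, 5, 2)]
Optimal job order: [3, 5, 1, 2, 4]
Schedule:
  Job 3: M1 done at 1, M2 done at 6
  Job 5: M1 done at 3, M2 done at 11
  Job 1: M1 done at 7, M2 done at 15
  Job 2: M1 done at 17, M2 done at 29
  Job 4: M1 done at 22, M2 done at 31
Makespan = 31

31


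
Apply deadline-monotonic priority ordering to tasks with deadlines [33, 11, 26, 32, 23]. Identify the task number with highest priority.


Sort tasks by relative deadline (ascending):
  Task 2: deadline = 11
  Task 5: deadline = 23
  Task 3: deadline = 26
  Task 4: deadline = 32
  Task 1: deadline = 33
Priority order (highest first): [2, 5, 3, 4, 1]
Highest priority task = 2

2


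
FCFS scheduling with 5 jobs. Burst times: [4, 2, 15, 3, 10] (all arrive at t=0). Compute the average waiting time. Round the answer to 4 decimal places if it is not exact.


FCFS order (as given): [4, 2, 15, 3, 10]
Waiting times:
  Job 1: wait = 0
  Job 2: wait = 4
  Job 3: wait = 6
  Job 4: wait = 21
  Job 5: wait = 24
Sum of waiting times = 55
Average waiting time = 55/5 = 11.0

11.0


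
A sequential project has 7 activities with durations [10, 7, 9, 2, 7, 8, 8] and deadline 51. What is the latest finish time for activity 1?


LF(activity 1) = deadline - sum of successor durations
Successors: activities 2 through 7 with durations [7, 9, 2, 7, 8, 8]
Sum of successor durations = 41
LF = 51 - 41 = 10

10


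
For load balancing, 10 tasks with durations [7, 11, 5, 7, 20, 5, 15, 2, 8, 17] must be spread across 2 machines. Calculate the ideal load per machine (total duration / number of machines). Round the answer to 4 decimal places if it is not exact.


Total processing time = 7 + 11 + 5 + 7 + 20 + 5 + 15 + 2 + 8 + 17 = 97
Number of machines = 2
Ideal balanced load = 97 / 2 = 48.5

48.5


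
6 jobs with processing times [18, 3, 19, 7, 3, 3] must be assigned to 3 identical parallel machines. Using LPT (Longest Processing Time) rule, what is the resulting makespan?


Sort jobs in decreasing order (LPT): [19, 18, 7, 3, 3, 3]
Assign each job to the least loaded machine:
  Machine 1: jobs [19], load = 19
  Machine 2: jobs [18], load = 18
  Machine 3: jobs [7, 3, 3, 3], load = 16
Makespan = max load = 19

19


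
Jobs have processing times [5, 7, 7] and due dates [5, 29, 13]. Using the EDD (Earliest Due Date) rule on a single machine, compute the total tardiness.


Sort by due date (EDD order): [(5, 5), (7, 13), (7, 29)]
Compute completion times and tardiness:
  Job 1: p=5, d=5, C=5, tardiness=max(0,5-5)=0
  Job 2: p=7, d=13, C=12, tardiness=max(0,12-13)=0
  Job 3: p=7, d=29, C=19, tardiness=max(0,19-29)=0
Total tardiness = 0

0


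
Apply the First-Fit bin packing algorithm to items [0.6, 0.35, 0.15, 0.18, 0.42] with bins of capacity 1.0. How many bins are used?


Place items sequentially using First-Fit:
  Item 0.6 -> new Bin 1
  Item 0.35 -> Bin 1 (now 0.95)
  Item 0.15 -> new Bin 2
  Item 0.18 -> Bin 2 (now 0.33)
  Item 0.42 -> Bin 2 (now 0.75)
Total bins used = 2

2


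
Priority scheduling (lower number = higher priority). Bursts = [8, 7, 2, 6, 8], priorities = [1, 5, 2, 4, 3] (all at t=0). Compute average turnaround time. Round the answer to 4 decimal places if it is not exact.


Sort by priority (ascending = highest first):
Order: [(1, 8), (2, 2), (3, 8), (4, 6), (5, 7)]
Completion times:
  Priority 1, burst=8, C=8
  Priority 2, burst=2, C=10
  Priority 3, burst=8, C=18
  Priority 4, burst=6, C=24
  Priority 5, burst=7, C=31
Average turnaround = 91/5 = 18.2

18.2


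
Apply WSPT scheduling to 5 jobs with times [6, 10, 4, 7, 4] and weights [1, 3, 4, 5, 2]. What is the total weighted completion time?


Compute p/w ratios and sort ascending (WSPT): [(4, 4), (7, 5), (4, 2), (10, 3), (6, 1)]
Compute weighted completion times:
  Job (p=4,w=4): C=4, w*C=4*4=16
  Job (p=7,w=5): C=11, w*C=5*11=55
  Job (p=4,w=2): C=15, w*C=2*15=30
  Job (p=10,w=3): C=25, w*C=3*25=75
  Job (p=6,w=1): C=31, w*C=1*31=31
Total weighted completion time = 207

207


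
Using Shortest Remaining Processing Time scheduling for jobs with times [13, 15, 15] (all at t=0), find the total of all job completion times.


Since all jobs arrive at t=0, SRPT equals SPT ordering.
SPT order: [13, 15, 15]
Completion times:
  Job 1: p=13, C=13
  Job 2: p=15, C=28
  Job 3: p=15, C=43
Total completion time = 13 + 28 + 43 = 84

84


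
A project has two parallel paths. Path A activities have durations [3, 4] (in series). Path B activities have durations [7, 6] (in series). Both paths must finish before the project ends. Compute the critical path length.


Path A total = 3 + 4 = 7
Path B total = 7 + 6 = 13
Critical path = longest path = max(7, 13) = 13

13


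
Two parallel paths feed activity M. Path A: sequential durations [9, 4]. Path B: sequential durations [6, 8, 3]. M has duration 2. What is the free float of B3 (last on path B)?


ES(B3) = sum of predecessors on chain B = 14
EF(B3) = ES + duration = 14 + 3 = 17
Successor of B3 is M. ES(M) = max(sum(A), sum(B)) = max(13, 17) = 17
Free float = ES(successor) - EF(current) = 17 - 17 = 0

0


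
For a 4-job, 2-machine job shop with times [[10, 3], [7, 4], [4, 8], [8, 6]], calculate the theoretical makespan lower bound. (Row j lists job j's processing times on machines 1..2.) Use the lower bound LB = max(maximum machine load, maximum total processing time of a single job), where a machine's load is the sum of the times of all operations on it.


Machine loads:
  Machine 1: 10 + 7 + 4 + 8 = 29
  Machine 2: 3 + 4 + 8 + 6 = 21
Max machine load = 29
Job totals:
  Job 1: 13
  Job 2: 11
  Job 3: 12
  Job 4: 14
Max job total = 14
Lower bound = max(29, 14) = 29

29


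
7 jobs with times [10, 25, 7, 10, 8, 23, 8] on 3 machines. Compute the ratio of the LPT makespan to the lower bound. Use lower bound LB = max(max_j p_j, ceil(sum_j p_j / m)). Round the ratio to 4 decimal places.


LPT order: [25, 23, 10, 10, 8, 8, 7]
Machine loads after assignment: [32, 31, 28]
LPT makespan = 32
Lower bound = max(max_job, ceil(total/3)) = max(25, 31) = 31
Ratio = 32 / 31 = 1.0323

1.0323


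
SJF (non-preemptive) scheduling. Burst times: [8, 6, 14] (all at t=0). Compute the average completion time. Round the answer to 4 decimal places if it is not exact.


SJF order (ascending): [6, 8, 14]
Completion times:
  Job 1: burst=6, C=6
  Job 2: burst=8, C=14
  Job 3: burst=14, C=28
Average completion = 48/3 = 16.0

16.0


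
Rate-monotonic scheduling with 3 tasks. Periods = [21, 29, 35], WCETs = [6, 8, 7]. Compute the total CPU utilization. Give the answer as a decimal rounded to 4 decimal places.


Compute individual utilizations (exact fractions):
  Task 1: C/T = 6/21 = 2/7 (approx. 0.2857)
  Task 2: C/T = 8/29 (approx. 0.2759)
  Task 3: C/T = 7/35 = 1/5 (approx. 0.2)
Total utilization U = 2/7 + 8/29 + 1/5 = 773/1015
Rounded to 4 decimal places: U = 0.7616
RM (Liu & Layland) bound for 3 tasks = 0.779763; compare with U = 773/1015 (approx. 0.761576)
U <= bound, so schedulable by RM sufficient condition.

0.7616


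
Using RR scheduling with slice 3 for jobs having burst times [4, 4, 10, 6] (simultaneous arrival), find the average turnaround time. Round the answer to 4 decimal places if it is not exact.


Time quantum = 3
Execution trace:
  J1 runs 3 units, time = 3
  J2 runs 3 units, time = 6
  J3 runs 3 units, time = 9
  J4 runs 3 units, time = 12
  J1 runs 1 units, time = 13
  J2 runs 1 units, time = 14
  J3 runs 3 units, time = 17
  J4 runs 3 units, time = 20
  J3 runs 3 units, time = 23
  J3 runs 1 units, time = 24
Finish times: [13, 14, 24, 20]
Average turnaround = 71/4 = 17.75

17.75


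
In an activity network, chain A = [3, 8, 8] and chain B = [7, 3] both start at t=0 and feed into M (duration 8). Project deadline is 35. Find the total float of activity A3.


Forward pass: ES(A3) = sum of predecessors on chain A = 11
EF = ES + duration = 11 + 8 = 19
Backward pass: LF(M) = deadline = 35; LS(M) = 35 - 8 = 27
LF(A3) = LS(M) - sum(successors on chain A) = 27 - 0 = 27
LS = LF - duration = 27 - 8 = 19
Total float = LS - ES = 19 - 11 = 8

8


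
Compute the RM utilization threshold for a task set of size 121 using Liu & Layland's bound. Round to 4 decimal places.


Compute 2^(1/121) = 1.0057449283
Subtract 1: 1.0057449283 - 1 = 0.0057449283
Multiply by n: 121 * 0.0057449283 = 0.6951363243
Round to 4 dp: 0.6951

0.6951


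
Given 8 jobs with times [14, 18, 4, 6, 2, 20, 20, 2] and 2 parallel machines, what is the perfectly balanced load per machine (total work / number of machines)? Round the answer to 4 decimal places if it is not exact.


Total processing time = 14 + 18 + 4 + 6 + 2 + 20 + 20 + 2 = 86
Number of machines = 2
Ideal balanced load = 86 / 2 = 43.0

43.0


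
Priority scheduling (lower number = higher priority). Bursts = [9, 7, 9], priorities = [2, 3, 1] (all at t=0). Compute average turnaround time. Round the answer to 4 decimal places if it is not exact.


Sort by priority (ascending = highest first):
Order: [(1, 9), (2, 9), (3, 7)]
Completion times:
  Priority 1, burst=9, C=9
  Priority 2, burst=9, C=18
  Priority 3, burst=7, C=25
Average turnaround = 52/3 = 17.3333

17.3333


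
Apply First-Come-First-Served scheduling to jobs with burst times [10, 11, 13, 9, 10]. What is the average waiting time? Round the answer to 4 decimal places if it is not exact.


FCFS order (as given): [10, 11, 13, 9, 10]
Waiting times:
  Job 1: wait = 0
  Job 2: wait = 10
  Job 3: wait = 21
  Job 4: wait = 34
  Job 5: wait = 43
Sum of waiting times = 108
Average waiting time = 108/5 = 21.6

21.6


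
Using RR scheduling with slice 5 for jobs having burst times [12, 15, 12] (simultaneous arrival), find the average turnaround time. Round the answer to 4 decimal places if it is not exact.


Time quantum = 5
Execution trace:
  J1 runs 5 units, time = 5
  J2 runs 5 units, time = 10
  J3 runs 5 units, time = 15
  J1 runs 5 units, time = 20
  J2 runs 5 units, time = 25
  J3 runs 5 units, time = 30
  J1 runs 2 units, time = 32
  J2 runs 5 units, time = 37
  J3 runs 2 units, time = 39
Finish times: [32, 37, 39]
Average turnaround = 108/3 = 36.0

36.0


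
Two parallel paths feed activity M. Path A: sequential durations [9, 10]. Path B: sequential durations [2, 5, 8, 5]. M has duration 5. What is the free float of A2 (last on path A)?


ES(A2) = sum of predecessors on chain A = 9
EF(A2) = ES + duration = 9 + 10 = 19
Successor of A2 is M. ES(M) = max(sum(A), sum(B)) = max(19, 20) = 20
Free float = ES(successor) - EF(current) = 20 - 19 = 1

1


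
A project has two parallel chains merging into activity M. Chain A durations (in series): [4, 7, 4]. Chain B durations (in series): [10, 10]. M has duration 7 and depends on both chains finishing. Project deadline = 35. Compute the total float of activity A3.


Forward pass: ES(A3) = sum of predecessors on chain A = 11
EF = ES + duration = 11 + 4 = 15
Backward pass: LF(M) = deadline = 35; LS(M) = 35 - 7 = 28
LF(A3) = LS(M) - sum(successors on chain A) = 28 - 0 = 28
LS = LF - duration = 28 - 4 = 24
Total float = LS - ES = 24 - 11 = 13

13


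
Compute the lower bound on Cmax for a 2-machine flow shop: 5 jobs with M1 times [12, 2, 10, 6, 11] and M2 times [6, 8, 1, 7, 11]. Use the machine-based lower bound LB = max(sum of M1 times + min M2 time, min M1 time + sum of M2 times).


LB1 = sum(M1 times) + min(M2 times) = 41 + 1 = 42
LB2 = min(M1 times) + sum(M2 times) = 2 + 33 = 35
Lower bound = max(LB1, LB2) = max(42, 35) = 42

42


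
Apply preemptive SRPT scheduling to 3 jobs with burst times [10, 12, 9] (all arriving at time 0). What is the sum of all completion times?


Since all jobs arrive at t=0, SRPT equals SPT ordering.
SPT order: [9, 10, 12]
Completion times:
  Job 1: p=9, C=9
  Job 2: p=10, C=19
  Job 3: p=12, C=31
Total completion time = 9 + 19 + 31 = 59

59


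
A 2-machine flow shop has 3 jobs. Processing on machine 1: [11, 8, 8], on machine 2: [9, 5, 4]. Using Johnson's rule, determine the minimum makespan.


Apply Johnson's rule:
  Group 1 (a <= b): []
  Group 2 (a > b): [(1, 11, 9), (2, 8, 5), (3, 8, 4)]
Optimal job order: [1, 2, 3]
Schedule:
  Job 1: M1 done at 11, M2 done at 20
  Job 2: M1 done at 19, M2 done at 25
  Job 3: M1 done at 27, M2 done at 31
Makespan = 31

31


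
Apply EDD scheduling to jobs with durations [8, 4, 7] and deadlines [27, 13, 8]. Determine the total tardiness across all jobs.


Sort by due date (EDD order): [(7, 8), (4, 13), (8, 27)]
Compute completion times and tardiness:
  Job 1: p=7, d=8, C=7, tardiness=max(0,7-8)=0
  Job 2: p=4, d=13, C=11, tardiness=max(0,11-13)=0
  Job 3: p=8, d=27, C=19, tardiness=max(0,19-27)=0
Total tardiness = 0

0


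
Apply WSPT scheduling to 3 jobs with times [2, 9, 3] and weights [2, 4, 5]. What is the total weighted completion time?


Compute p/w ratios and sort ascending (WSPT): [(3, 5), (2, 2), (9, 4)]
Compute weighted completion times:
  Job (p=3,w=5): C=3, w*C=5*3=15
  Job (p=2,w=2): C=5, w*C=2*5=10
  Job (p=9,w=4): C=14, w*C=4*14=56
Total weighted completion time = 81

81


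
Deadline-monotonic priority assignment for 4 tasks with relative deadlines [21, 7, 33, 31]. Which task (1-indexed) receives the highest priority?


Sort tasks by relative deadline (ascending):
  Task 2: deadline = 7
  Task 1: deadline = 21
  Task 4: deadline = 31
  Task 3: deadline = 33
Priority order (highest first): [2, 1, 4, 3]
Highest priority task = 2

2


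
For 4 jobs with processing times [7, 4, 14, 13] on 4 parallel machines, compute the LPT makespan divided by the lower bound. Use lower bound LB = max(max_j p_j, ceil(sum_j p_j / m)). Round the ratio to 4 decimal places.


LPT order: [14, 13, 7, 4]
Machine loads after assignment: [14, 13, 7, 4]
LPT makespan = 14
Lower bound = max(max_job, ceil(total/4)) = max(14, 10) = 14
Ratio = 14 / 14 = 1.0

1.0


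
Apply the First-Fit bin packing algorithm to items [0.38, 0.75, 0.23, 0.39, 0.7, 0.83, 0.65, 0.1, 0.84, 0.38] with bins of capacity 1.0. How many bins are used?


Place items sequentially using First-Fit:
  Item 0.38 -> new Bin 1
  Item 0.75 -> new Bin 2
  Item 0.23 -> Bin 1 (now 0.61)
  Item 0.39 -> Bin 1 (now 1.0)
  Item 0.7 -> new Bin 3
  Item 0.83 -> new Bin 4
  Item 0.65 -> new Bin 5
  Item 0.1 -> Bin 2 (now 0.85)
  Item 0.84 -> new Bin 6
  Item 0.38 -> new Bin 7
Total bins used = 7

7


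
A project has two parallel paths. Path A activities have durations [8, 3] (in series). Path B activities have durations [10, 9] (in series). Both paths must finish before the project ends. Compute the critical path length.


Path A total = 8 + 3 = 11
Path B total = 10 + 9 = 19
Critical path = longest path = max(11, 19) = 19

19


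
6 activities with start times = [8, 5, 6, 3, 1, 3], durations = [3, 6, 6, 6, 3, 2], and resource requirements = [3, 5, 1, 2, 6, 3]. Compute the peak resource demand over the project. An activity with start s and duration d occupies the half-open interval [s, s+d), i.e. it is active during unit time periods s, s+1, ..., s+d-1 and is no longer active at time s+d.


Each activity i is active on [start_i, start_i + duration_i).
Compute total resource usage per time slot:
  t=0: active resources = [], total = 0
  t=1: active resources = [6], total = 6
  t=2: active resources = [6], total = 6
  t=3: active resources = [2, 6, 3], total = 11
  t=4: active resources = [2, 3], total = 5
  t=5: active resources = [5, 2], total = 7
  t=6: active resources = [5, 1, 2], total = 8
  t=7: active resources = [5, 1, 2], total = 8
  t=8: active resources = [3, 5, 1, 2], total = 11
  t=9: active resources = [3, 5, 1], total = 9
  t=10: active resources = [3, 5, 1], total = 9
  t=11: active resources = [1], total = 1
Peak resource demand = 11

11


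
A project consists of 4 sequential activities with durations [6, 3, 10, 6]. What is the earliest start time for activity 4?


Activity 4 starts after activities 1 through 3 complete.
Predecessor durations: [6, 3, 10]
ES = 6 + 3 + 10 = 19

19


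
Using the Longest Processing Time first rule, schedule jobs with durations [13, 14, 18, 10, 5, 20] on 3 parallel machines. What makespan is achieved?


Sort jobs in decreasing order (LPT): [20, 18, 14, 13, 10, 5]
Assign each job to the least loaded machine:
  Machine 1: jobs [20, 5], load = 25
  Machine 2: jobs [18, 10], load = 28
  Machine 3: jobs [14, 13], load = 27
Makespan = max load = 28

28


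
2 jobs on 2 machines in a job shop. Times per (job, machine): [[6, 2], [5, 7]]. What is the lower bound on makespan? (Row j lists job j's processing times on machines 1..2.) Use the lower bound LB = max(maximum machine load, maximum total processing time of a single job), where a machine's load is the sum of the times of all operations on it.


Machine loads:
  Machine 1: 6 + 5 = 11
  Machine 2: 2 + 7 = 9
Max machine load = 11
Job totals:
  Job 1: 8
  Job 2: 12
Max job total = 12
Lower bound = max(11, 12) = 12

12


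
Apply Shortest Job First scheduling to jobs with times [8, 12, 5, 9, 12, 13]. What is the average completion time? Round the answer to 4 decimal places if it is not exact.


SJF order (ascending): [5, 8, 9, 12, 12, 13]
Completion times:
  Job 1: burst=5, C=5
  Job 2: burst=8, C=13
  Job 3: burst=9, C=22
  Job 4: burst=12, C=34
  Job 5: burst=12, C=46
  Job 6: burst=13, C=59
Average completion = 179/6 = 29.8333

29.8333


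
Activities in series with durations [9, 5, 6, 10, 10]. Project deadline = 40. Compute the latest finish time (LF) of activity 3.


LF(activity 3) = deadline - sum of successor durations
Successors: activities 4 through 5 with durations [10, 10]
Sum of successor durations = 20
LF = 40 - 20 = 20

20


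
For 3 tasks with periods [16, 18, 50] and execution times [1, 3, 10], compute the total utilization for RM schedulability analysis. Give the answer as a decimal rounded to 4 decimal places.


Compute individual utilizations (exact fractions):
  Task 1: C/T = 1/16 (approx. 0.0625)
  Task 2: C/T = 3/18 = 1/6 (approx. 0.1667)
  Task 3: C/T = 10/50 = 1/5 (approx. 0.2)
Total utilization U = 1/16 + 1/6 + 1/5 = 103/240
Rounded to 4 decimal places: U = 0.4292
RM (Liu & Layland) bound for 3 tasks = 0.779763; compare with U = 103/240 (approx. 0.429167)
U <= bound, so schedulable by RM sufficient condition.

0.4292


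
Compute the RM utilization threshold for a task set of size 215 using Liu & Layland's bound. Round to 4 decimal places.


Compute 2^(1/215) = 1.0032291429
Subtract 1: 1.0032291429 - 1 = 0.0032291429
Multiply by n: 215 * 0.0032291429 = 0.6942657235
Round to 4 dp: 0.6943

0.6943


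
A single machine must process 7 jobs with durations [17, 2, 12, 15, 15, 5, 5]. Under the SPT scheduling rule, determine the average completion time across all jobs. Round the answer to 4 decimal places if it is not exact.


Sort jobs by processing time (SPT order): [2, 5, 5, 12, 15, 15, 17]
Compute completion times sequentially:
  Job 1: processing = 2, completes at 2
  Job 2: processing = 5, completes at 7
  Job 3: processing = 5, completes at 12
  Job 4: processing = 12, completes at 24
  Job 5: processing = 15, completes at 39
  Job 6: processing = 15, completes at 54
  Job 7: processing = 17, completes at 71
Sum of completion times = 209
Average completion time = 209/7 = 29.8571

29.8571


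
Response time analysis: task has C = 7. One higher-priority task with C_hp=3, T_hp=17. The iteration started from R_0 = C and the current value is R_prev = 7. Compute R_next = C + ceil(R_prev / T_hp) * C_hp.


R_next = C + ceil(R_prev / T_hp) * C_hp
ceil(7 / 17) = ceil(0.4118) = 1
Interference = 1 * 3 = 3
R_next = 7 + 3 = 10

10


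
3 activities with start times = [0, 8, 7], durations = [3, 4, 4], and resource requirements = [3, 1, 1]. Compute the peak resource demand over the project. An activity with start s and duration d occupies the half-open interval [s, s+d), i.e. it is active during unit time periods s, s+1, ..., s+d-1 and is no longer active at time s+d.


Each activity i is active on [start_i, start_i + duration_i).
Compute total resource usage per time slot:
  t=0: active resources = [3], total = 3
  t=1: active resources = [3], total = 3
  t=2: active resources = [3], total = 3
  t=3: active resources = [], total = 0
  t=4: active resources = [], total = 0
  t=5: active resources = [], total = 0
  t=6: active resources = [], total = 0
  t=7: active resources = [1], total = 1
  t=8: active resources = [1, 1], total = 2
  t=9: active resources = [1, 1], total = 2
  t=10: active resources = [1, 1], total = 2
  t=11: active resources = [1], total = 1
Peak resource demand = 3

3


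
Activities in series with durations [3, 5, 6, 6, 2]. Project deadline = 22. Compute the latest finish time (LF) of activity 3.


LF(activity 3) = deadline - sum of successor durations
Successors: activities 4 through 5 with durations [6, 2]
Sum of successor durations = 8
LF = 22 - 8 = 14

14


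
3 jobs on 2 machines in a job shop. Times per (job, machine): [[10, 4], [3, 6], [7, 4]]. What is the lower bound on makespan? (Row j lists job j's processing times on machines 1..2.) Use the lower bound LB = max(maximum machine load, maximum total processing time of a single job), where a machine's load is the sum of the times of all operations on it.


Machine loads:
  Machine 1: 10 + 3 + 7 = 20
  Machine 2: 4 + 6 + 4 = 14
Max machine load = 20
Job totals:
  Job 1: 14
  Job 2: 9
  Job 3: 11
Max job total = 14
Lower bound = max(20, 14) = 20

20


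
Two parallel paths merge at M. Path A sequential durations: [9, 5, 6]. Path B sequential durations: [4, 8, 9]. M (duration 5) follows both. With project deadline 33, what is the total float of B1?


Forward pass: ES(B1) = sum of predecessors on chain B = 0
EF = ES + duration = 0 + 4 = 4
Backward pass: LF(M) = deadline = 33; LS(M) = 33 - 5 = 28
LF(B1) = LS(M) - sum(successors on chain B) = 28 - 17 = 11
LS = LF - duration = 11 - 4 = 7
Total float = LS - ES = 7 - 0 = 7

7


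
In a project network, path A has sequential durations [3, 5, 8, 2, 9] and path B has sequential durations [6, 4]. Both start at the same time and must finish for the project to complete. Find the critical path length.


Path A total = 3 + 5 + 8 + 2 + 9 = 27
Path B total = 6 + 4 = 10
Critical path = longest path = max(27, 10) = 27

27


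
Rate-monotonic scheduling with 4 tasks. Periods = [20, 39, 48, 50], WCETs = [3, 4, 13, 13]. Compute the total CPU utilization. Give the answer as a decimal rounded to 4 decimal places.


Compute individual utilizations (exact fractions):
  Task 1: C/T = 3/20 (approx. 0.15)
  Task 2: C/T = 4/39 (approx. 0.1026)
  Task 3: C/T = 13/48 (approx. 0.2708)
  Task 4: C/T = 13/50 (approx. 0.26)
Total utilization U = 3/20 + 4/39 + 13/48 + 13/50 = 12221/15600
Rounded to 4 decimal places: U = 0.7834
RM (Liu & Layland) bound for 4 tasks = 0.756828; compare with U = 12221/15600 (approx. 0.783397)
bound < U <= 1, so the RM sufficient condition is not met (inconclusive; an exact test such as response-time analysis is needed).

0.7834


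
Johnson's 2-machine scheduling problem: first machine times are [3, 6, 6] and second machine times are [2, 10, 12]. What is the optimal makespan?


Apply Johnson's rule:
  Group 1 (a <= b): [(2, 6, 10), (3, 6, 12)]
  Group 2 (a > b): [(1, 3, 2)]
Optimal job order: [2, 3, 1]
Schedule:
  Job 2: M1 done at 6, M2 done at 16
  Job 3: M1 done at 12, M2 done at 28
  Job 1: M1 done at 15, M2 done at 30
Makespan = 30

30


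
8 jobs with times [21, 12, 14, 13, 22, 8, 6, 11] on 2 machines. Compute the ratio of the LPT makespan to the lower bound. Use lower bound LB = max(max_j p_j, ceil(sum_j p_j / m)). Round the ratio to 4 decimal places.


LPT order: [22, 21, 14, 13, 12, 11, 8, 6]
Machine loads after assignment: [53, 54]
LPT makespan = 54
Lower bound = max(max_job, ceil(total/2)) = max(22, 54) = 54
Ratio = 54 / 54 = 1.0

1.0


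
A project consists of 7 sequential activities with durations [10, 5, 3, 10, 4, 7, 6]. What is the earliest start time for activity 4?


Activity 4 starts after activities 1 through 3 complete.
Predecessor durations: [10, 5, 3]
ES = 10 + 5 + 3 = 18

18


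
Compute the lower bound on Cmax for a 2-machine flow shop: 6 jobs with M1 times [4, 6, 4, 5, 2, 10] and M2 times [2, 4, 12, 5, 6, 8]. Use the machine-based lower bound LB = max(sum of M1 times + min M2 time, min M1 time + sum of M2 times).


LB1 = sum(M1 times) + min(M2 times) = 31 + 2 = 33
LB2 = min(M1 times) + sum(M2 times) = 2 + 37 = 39
Lower bound = max(LB1, LB2) = max(33, 39) = 39

39


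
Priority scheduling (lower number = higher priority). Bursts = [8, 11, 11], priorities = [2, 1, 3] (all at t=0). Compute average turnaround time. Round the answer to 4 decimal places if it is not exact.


Sort by priority (ascending = highest first):
Order: [(1, 11), (2, 8), (3, 11)]
Completion times:
  Priority 1, burst=11, C=11
  Priority 2, burst=8, C=19
  Priority 3, burst=11, C=30
Average turnaround = 60/3 = 20.0

20.0


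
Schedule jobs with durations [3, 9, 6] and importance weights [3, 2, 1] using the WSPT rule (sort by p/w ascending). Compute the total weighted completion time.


Compute p/w ratios and sort ascending (WSPT): [(3, 3), (9, 2), (6, 1)]
Compute weighted completion times:
  Job (p=3,w=3): C=3, w*C=3*3=9
  Job (p=9,w=2): C=12, w*C=2*12=24
  Job (p=6,w=1): C=18, w*C=1*18=18
Total weighted completion time = 51

51


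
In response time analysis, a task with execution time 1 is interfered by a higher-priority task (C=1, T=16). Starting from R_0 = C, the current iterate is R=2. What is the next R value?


R_next = C + ceil(R_prev / T_hp) * C_hp
ceil(2 / 16) = ceil(0.125) = 1
Interference = 1 * 1 = 1
R_next = 1 + 1 = 2
R_next = R_prev, so the iteration has converged (response time = 2).

2


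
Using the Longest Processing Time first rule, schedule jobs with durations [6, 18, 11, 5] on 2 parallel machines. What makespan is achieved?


Sort jobs in decreasing order (LPT): [18, 11, 6, 5]
Assign each job to the least loaded machine:
  Machine 1: jobs [18], load = 18
  Machine 2: jobs [11, 6, 5], load = 22
Makespan = max load = 22

22


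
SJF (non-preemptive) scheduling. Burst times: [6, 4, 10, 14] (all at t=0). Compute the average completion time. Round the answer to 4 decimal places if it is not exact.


SJF order (ascending): [4, 6, 10, 14]
Completion times:
  Job 1: burst=4, C=4
  Job 2: burst=6, C=10
  Job 3: burst=10, C=20
  Job 4: burst=14, C=34
Average completion = 68/4 = 17.0

17.0


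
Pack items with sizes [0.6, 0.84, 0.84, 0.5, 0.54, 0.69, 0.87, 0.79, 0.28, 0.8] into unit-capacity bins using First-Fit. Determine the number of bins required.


Place items sequentially using First-Fit:
  Item 0.6 -> new Bin 1
  Item 0.84 -> new Bin 2
  Item 0.84 -> new Bin 3
  Item 0.5 -> new Bin 4
  Item 0.54 -> new Bin 5
  Item 0.69 -> new Bin 6
  Item 0.87 -> new Bin 7
  Item 0.79 -> new Bin 8
  Item 0.28 -> Bin 1 (now 0.88)
  Item 0.8 -> new Bin 9
Total bins used = 9

9


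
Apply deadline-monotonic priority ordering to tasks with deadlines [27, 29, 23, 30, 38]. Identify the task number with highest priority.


Sort tasks by relative deadline (ascending):
  Task 3: deadline = 23
  Task 1: deadline = 27
  Task 2: deadline = 29
  Task 4: deadline = 30
  Task 5: deadline = 38
Priority order (highest first): [3, 1, 2, 4, 5]
Highest priority task = 3

3


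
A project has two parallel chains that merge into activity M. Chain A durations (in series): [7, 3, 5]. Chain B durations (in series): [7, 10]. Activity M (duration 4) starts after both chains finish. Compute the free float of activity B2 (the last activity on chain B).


ES(B2) = sum of predecessors on chain B = 7
EF(B2) = ES + duration = 7 + 10 = 17
Successor of B2 is M. ES(M) = max(sum(A), sum(B)) = max(15, 17) = 17
Free float = ES(successor) - EF(current) = 17 - 17 = 0

0


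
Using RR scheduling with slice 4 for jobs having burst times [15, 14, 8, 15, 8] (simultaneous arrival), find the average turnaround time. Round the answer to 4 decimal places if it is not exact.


Time quantum = 4
Execution trace:
  J1 runs 4 units, time = 4
  J2 runs 4 units, time = 8
  J3 runs 4 units, time = 12
  J4 runs 4 units, time = 16
  J5 runs 4 units, time = 20
  J1 runs 4 units, time = 24
  J2 runs 4 units, time = 28
  J3 runs 4 units, time = 32
  J4 runs 4 units, time = 36
  J5 runs 4 units, time = 40
  J1 runs 4 units, time = 44
  J2 runs 4 units, time = 48
  J4 runs 4 units, time = 52
  J1 runs 3 units, time = 55
  J2 runs 2 units, time = 57
  J4 runs 3 units, time = 60
Finish times: [55, 57, 32, 60, 40]
Average turnaround = 244/5 = 48.8

48.8


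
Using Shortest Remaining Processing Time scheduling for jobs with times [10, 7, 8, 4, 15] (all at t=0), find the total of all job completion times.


Since all jobs arrive at t=0, SRPT equals SPT ordering.
SPT order: [4, 7, 8, 10, 15]
Completion times:
  Job 1: p=4, C=4
  Job 2: p=7, C=11
  Job 3: p=8, C=19
  Job 4: p=10, C=29
  Job 5: p=15, C=44
Total completion time = 4 + 11 + 19 + 29 + 44 = 107

107


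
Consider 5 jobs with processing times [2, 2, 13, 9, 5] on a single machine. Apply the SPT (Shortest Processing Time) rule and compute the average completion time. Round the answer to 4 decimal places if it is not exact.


Sort jobs by processing time (SPT order): [2, 2, 5, 9, 13]
Compute completion times sequentially:
  Job 1: processing = 2, completes at 2
  Job 2: processing = 2, completes at 4
  Job 3: processing = 5, completes at 9
  Job 4: processing = 9, completes at 18
  Job 5: processing = 13, completes at 31
Sum of completion times = 64
Average completion time = 64/5 = 12.8

12.8


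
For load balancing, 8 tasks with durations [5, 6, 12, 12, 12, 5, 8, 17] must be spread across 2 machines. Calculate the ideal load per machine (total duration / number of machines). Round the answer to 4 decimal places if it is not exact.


Total processing time = 5 + 6 + 12 + 12 + 12 + 5 + 8 + 17 = 77
Number of machines = 2
Ideal balanced load = 77 / 2 = 38.5

38.5


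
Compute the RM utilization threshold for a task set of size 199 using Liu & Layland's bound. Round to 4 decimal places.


Compute 2^(1/199) = 1.0034892249
Subtract 1: 1.0034892249 - 1 = 0.0034892249
Multiply by n: 199 * 0.0034892249 = 0.6943557551
Round to 4 dp: 0.6944

0.6944


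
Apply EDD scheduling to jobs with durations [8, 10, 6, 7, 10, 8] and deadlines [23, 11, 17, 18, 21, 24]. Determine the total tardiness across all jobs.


Sort by due date (EDD order): [(10, 11), (6, 17), (7, 18), (10, 21), (8, 23), (8, 24)]
Compute completion times and tardiness:
  Job 1: p=10, d=11, C=10, tardiness=max(0,10-11)=0
  Job 2: p=6, d=17, C=16, tardiness=max(0,16-17)=0
  Job 3: p=7, d=18, C=23, tardiness=max(0,23-18)=5
  Job 4: p=10, d=21, C=33, tardiness=max(0,33-21)=12
  Job 5: p=8, d=23, C=41, tardiness=max(0,41-23)=18
  Job 6: p=8, d=24, C=49, tardiness=max(0,49-24)=25
Total tardiness = 60

60


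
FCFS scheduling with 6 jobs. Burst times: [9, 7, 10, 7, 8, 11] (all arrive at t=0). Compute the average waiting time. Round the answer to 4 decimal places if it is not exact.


FCFS order (as given): [9, 7, 10, 7, 8, 11]
Waiting times:
  Job 1: wait = 0
  Job 2: wait = 9
  Job 3: wait = 16
  Job 4: wait = 26
  Job 5: wait = 33
  Job 6: wait = 41
Sum of waiting times = 125
Average waiting time = 125/6 = 20.8333

20.8333


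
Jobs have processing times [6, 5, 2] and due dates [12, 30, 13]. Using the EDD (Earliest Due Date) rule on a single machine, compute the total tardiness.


Sort by due date (EDD order): [(6, 12), (2, 13), (5, 30)]
Compute completion times and tardiness:
  Job 1: p=6, d=12, C=6, tardiness=max(0,6-12)=0
  Job 2: p=2, d=13, C=8, tardiness=max(0,8-13)=0
  Job 3: p=5, d=30, C=13, tardiness=max(0,13-30)=0
Total tardiness = 0

0


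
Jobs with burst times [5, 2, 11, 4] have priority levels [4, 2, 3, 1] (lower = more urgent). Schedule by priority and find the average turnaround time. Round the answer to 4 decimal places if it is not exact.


Sort by priority (ascending = highest first):
Order: [(1, 4), (2, 2), (3, 11), (4, 5)]
Completion times:
  Priority 1, burst=4, C=4
  Priority 2, burst=2, C=6
  Priority 3, burst=11, C=17
  Priority 4, burst=5, C=22
Average turnaround = 49/4 = 12.25

12.25


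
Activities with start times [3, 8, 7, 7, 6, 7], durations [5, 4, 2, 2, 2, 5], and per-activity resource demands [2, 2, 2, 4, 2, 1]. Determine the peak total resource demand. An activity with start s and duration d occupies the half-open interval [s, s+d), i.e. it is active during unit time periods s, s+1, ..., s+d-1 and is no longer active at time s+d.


Each activity i is active on [start_i, start_i + duration_i).
Compute total resource usage per time slot:
  t=0: active resources = [], total = 0
  t=1: active resources = [], total = 0
  t=2: active resources = [], total = 0
  t=3: active resources = [2], total = 2
  t=4: active resources = [2], total = 2
  t=5: active resources = [2], total = 2
  t=6: active resources = [2, 2], total = 4
  t=7: active resources = [2, 2, 4, 2, 1], total = 11
  t=8: active resources = [2, 2, 4, 1], total = 9
  t=9: active resources = [2, 1], total = 3
  t=10: active resources = [2, 1], total = 3
  t=11: active resources = [2, 1], total = 3
Peak resource demand = 11

11


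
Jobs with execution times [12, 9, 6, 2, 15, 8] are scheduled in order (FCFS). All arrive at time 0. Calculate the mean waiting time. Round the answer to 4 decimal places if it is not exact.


FCFS order (as given): [12, 9, 6, 2, 15, 8]
Waiting times:
  Job 1: wait = 0
  Job 2: wait = 12
  Job 3: wait = 21
  Job 4: wait = 27
  Job 5: wait = 29
  Job 6: wait = 44
Sum of waiting times = 133
Average waiting time = 133/6 = 22.1667

22.1667


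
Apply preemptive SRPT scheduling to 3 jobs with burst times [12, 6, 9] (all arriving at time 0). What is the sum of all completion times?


Since all jobs arrive at t=0, SRPT equals SPT ordering.
SPT order: [6, 9, 12]
Completion times:
  Job 1: p=6, C=6
  Job 2: p=9, C=15
  Job 3: p=12, C=27
Total completion time = 6 + 15 + 27 = 48

48


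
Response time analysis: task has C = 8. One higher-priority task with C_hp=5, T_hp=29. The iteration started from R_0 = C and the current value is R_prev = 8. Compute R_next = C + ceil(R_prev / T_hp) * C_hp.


R_next = C + ceil(R_prev / T_hp) * C_hp
ceil(8 / 29) = ceil(0.2759) = 1
Interference = 1 * 5 = 5
R_next = 8 + 5 = 13

13


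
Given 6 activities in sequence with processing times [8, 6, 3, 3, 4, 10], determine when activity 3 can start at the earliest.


Activity 3 starts after activities 1 through 2 complete.
Predecessor durations: [8, 6]
ES = 8 + 6 = 14

14


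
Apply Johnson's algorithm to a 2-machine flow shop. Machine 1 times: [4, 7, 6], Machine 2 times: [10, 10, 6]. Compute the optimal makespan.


Apply Johnson's rule:
  Group 1 (a <= b): [(1, 4, 10), (3, 6, 6), (2, 7, 10)]
  Group 2 (a > b): []
Optimal job order: [1, 3, 2]
Schedule:
  Job 1: M1 done at 4, M2 done at 14
  Job 3: M1 done at 10, M2 done at 20
  Job 2: M1 done at 17, M2 done at 30
Makespan = 30

30


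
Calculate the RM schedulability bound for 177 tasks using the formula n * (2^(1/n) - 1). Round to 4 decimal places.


Compute 2^(1/177) = 1.0039237636
Subtract 1: 1.0039237636 - 1 = 0.0039237636
Multiply by n: 177 * 0.0039237636 = 0.6945061572
Round to 4 dp: 0.6945

0.6945


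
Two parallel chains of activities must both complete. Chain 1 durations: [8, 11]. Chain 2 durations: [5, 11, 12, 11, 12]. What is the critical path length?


Path A total = 8 + 11 = 19
Path B total = 5 + 11 + 12 + 11 + 12 = 51
Critical path = longest path = max(19, 51) = 51

51


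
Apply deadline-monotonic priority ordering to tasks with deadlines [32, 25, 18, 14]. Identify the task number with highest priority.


Sort tasks by relative deadline (ascending):
  Task 4: deadline = 14
  Task 3: deadline = 18
  Task 2: deadline = 25
  Task 1: deadline = 32
Priority order (highest first): [4, 3, 2, 1]
Highest priority task = 4

4


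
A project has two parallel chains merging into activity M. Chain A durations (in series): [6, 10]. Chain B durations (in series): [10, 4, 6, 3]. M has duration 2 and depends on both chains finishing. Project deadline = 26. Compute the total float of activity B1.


Forward pass: ES(B1) = sum of predecessors on chain B = 0
EF = ES + duration = 0 + 10 = 10
Backward pass: LF(M) = deadline = 26; LS(M) = 26 - 2 = 24
LF(B1) = LS(M) - sum(successors on chain B) = 24 - 13 = 11
LS = LF - duration = 11 - 10 = 1
Total float = LS - ES = 1 - 0 = 1

1


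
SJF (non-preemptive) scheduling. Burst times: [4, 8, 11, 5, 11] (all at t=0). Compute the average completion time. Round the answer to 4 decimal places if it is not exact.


SJF order (ascending): [4, 5, 8, 11, 11]
Completion times:
  Job 1: burst=4, C=4
  Job 2: burst=5, C=9
  Job 3: burst=8, C=17
  Job 4: burst=11, C=28
  Job 5: burst=11, C=39
Average completion = 97/5 = 19.4

19.4


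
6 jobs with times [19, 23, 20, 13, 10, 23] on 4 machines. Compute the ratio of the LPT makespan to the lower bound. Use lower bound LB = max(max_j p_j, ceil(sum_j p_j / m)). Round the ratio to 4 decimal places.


LPT order: [23, 23, 20, 19, 13, 10]
Machine loads after assignment: [23, 23, 30, 32]
LPT makespan = 32
Lower bound = max(max_job, ceil(total/4)) = max(23, 27) = 27
Ratio = 32 / 27 = 1.1852

1.1852


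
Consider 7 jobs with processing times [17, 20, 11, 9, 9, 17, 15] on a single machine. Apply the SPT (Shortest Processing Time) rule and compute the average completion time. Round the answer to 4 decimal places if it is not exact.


Sort jobs by processing time (SPT order): [9, 9, 11, 15, 17, 17, 20]
Compute completion times sequentially:
  Job 1: processing = 9, completes at 9
  Job 2: processing = 9, completes at 18
  Job 3: processing = 11, completes at 29
  Job 4: processing = 15, completes at 44
  Job 5: processing = 17, completes at 61
  Job 6: processing = 17, completes at 78
  Job 7: processing = 20, completes at 98
Sum of completion times = 337
Average completion time = 337/7 = 48.1429

48.1429


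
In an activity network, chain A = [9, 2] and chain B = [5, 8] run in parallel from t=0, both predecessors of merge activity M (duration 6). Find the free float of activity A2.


ES(A2) = sum of predecessors on chain A = 9
EF(A2) = ES + duration = 9 + 2 = 11
Successor of A2 is M. ES(M) = max(sum(A), sum(B)) = max(11, 13) = 13
Free float = ES(successor) - EF(current) = 13 - 11 = 2

2


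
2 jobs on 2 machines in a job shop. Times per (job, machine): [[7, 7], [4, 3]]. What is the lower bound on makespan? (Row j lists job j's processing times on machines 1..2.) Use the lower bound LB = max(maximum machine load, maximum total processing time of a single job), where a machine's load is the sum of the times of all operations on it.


Machine loads:
  Machine 1: 7 + 4 = 11
  Machine 2: 7 + 3 = 10
Max machine load = 11
Job totals:
  Job 1: 14
  Job 2: 7
Max job total = 14
Lower bound = max(11, 14) = 14

14
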